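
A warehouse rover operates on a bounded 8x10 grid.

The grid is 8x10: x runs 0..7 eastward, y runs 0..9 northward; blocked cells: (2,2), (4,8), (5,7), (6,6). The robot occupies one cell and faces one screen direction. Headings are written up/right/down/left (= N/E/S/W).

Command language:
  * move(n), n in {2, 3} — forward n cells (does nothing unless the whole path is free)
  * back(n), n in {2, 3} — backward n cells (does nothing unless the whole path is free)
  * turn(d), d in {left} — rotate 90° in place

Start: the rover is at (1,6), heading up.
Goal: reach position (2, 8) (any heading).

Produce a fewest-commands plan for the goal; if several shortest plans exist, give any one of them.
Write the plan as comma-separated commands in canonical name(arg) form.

turn(left), back(3), move(2), turn(left), back(2)

from: at (1,6), heading up
[1] after turn(left): at (1,6), heading left
[2] after back(3): at (4,6), heading left
[3] after move(2): at (2,6), heading left
[4] after turn(left): at (2,6), heading down
[5] after back(2): at (2,8), heading down
nothing shorter than 5 reaches the goal.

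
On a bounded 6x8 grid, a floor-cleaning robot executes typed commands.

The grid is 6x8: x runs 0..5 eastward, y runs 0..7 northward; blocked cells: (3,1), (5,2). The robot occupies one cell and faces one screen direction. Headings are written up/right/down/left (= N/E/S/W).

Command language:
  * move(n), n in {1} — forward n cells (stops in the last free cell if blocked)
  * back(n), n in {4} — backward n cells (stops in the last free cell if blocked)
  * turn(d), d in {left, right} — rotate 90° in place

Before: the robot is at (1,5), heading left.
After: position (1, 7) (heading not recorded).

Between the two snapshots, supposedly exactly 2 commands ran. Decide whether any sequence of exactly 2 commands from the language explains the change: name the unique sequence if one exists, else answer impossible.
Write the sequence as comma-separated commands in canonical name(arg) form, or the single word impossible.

key: back(4) runs into the grid edge before its full distance
from: at (1,5), heading left
[1] after turn(left): at (1,5), heading down
[2] after back(4): at (1,7), heading down
no rival 2-sequence matches.

turn(left), back(4)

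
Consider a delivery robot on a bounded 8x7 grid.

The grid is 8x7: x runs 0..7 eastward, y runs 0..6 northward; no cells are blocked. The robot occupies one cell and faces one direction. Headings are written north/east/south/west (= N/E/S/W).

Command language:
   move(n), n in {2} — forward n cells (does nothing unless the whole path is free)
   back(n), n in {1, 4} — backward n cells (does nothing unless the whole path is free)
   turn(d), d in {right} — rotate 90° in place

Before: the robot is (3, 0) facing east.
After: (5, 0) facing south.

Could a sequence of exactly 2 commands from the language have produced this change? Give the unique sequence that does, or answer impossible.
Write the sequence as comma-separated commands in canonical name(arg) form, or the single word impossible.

move(2), turn(right)

key: position moved to (5,0) AND the heading swung to S — translation plus rotation needed
initial: (3, 0) facing east
t=1 move(2) ⇒ (5, 0) facing east
t=2 turn(right) ⇒ (5, 0) facing south
all 16 alternatives checked — unique.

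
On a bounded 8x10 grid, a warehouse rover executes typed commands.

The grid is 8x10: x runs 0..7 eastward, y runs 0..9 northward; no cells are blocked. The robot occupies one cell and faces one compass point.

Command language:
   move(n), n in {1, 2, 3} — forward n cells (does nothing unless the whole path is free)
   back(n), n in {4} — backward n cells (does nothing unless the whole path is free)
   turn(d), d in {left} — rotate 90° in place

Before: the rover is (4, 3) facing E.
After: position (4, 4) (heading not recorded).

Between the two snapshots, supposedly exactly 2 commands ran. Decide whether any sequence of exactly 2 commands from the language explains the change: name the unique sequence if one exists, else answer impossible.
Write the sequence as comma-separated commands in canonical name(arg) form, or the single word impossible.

key: running move(1) before turn(left) would end elsewhere — order is forced
initial: (4, 3) facing E
[1] after turn(left): (4, 3) facing N
[2] after move(1): (4, 4) facing N
no other 2-command option fits: unique.

turn(left), move(1)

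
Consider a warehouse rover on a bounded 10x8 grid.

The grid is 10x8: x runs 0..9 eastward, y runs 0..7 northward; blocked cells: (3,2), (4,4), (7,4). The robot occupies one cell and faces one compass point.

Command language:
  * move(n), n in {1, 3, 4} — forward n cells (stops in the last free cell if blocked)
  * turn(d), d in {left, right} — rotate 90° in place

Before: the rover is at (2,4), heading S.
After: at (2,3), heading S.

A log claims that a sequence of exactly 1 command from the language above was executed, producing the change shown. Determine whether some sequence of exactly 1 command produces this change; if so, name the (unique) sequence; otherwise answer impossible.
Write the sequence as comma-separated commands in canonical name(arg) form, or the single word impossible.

key: still facing S — the one step turns nothing
t0: at (2,4), heading S
[1] after move(1): at (2,3), heading S
uniquely the one of 5 1-step routes that fits.

move(1)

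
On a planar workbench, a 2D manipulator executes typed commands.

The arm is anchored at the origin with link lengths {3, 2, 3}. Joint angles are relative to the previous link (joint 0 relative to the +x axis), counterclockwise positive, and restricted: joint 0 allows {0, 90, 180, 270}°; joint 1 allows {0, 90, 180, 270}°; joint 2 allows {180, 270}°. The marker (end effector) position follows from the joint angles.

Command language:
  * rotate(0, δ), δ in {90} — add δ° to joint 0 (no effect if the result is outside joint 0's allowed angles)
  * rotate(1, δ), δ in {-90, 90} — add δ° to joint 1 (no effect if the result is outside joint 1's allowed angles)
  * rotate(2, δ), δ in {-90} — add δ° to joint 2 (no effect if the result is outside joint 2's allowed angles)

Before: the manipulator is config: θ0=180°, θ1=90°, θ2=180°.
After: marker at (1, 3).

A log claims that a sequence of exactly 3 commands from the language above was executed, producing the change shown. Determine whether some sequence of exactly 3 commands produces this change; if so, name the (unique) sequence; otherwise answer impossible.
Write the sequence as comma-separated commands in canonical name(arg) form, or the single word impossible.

t0: config: θ0=180°, θ1=90°, θ2=180°
step 1 (rotate(0, 90)): config: θ0=270°, θ1=90°, θ2=180°
step 2 (rotate(0, 90)): config: θ0=0°, θ1=90°, θ2=180°
step 3 (rotate(0, 90)): config: θ0=90°, θ1=90°, θ2=180°
no other 3-command option fits: unique.

rotate(0, 90), rotate(0, 90), rotate(0, 90)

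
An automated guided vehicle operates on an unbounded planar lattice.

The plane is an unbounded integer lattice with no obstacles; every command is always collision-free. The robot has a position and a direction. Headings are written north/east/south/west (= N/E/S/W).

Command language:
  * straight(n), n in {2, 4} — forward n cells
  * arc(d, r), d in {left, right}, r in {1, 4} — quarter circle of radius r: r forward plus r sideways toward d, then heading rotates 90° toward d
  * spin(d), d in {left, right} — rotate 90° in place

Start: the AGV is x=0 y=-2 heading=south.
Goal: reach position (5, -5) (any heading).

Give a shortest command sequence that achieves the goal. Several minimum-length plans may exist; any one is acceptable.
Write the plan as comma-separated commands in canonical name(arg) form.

arc(left, 4), arc(left, 1)

begin: x=0 y=-2 heading=south
[1] after arc(left, 4): x=4 y=-6 heading=east
[2] after arc(left, 1): x=5 y=-5 heading=north
shorter routes all fall short; 2 is best.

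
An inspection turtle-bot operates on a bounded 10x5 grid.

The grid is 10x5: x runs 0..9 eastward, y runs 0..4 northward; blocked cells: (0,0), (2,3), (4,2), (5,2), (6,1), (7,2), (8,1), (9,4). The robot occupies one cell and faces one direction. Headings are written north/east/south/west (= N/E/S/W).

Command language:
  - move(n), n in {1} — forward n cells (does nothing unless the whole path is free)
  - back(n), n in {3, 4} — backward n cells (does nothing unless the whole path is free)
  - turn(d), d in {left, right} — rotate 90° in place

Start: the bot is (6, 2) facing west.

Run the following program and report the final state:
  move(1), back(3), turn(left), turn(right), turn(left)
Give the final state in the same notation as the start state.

start: (6, 2) facing west
step 1 (move(1)): (6, 2) facing west
step 2 (back(3)): (6, 2) facing west
step 3 (turn(left)): (6, 2) facing south
step 4 (turn(right)): (6, 2) facing west
step 5 (turn(left)): (6, 2) facing south

(6, 2) facing south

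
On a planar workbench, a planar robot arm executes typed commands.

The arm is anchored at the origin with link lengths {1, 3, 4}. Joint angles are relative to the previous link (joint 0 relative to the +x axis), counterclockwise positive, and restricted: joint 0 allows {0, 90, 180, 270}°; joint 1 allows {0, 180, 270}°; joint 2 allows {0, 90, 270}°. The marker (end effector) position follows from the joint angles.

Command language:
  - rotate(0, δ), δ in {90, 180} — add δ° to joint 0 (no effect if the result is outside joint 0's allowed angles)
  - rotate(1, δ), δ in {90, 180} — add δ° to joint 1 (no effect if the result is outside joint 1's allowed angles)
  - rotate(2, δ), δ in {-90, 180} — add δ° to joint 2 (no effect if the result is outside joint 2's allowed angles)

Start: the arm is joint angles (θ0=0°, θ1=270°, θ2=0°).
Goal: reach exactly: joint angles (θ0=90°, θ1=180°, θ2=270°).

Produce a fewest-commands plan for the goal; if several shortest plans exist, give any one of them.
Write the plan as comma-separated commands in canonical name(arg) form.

start: joint angles (θ0=0°, θ1=270°, θ2=0°)
t=1 rotate(0, 90) ⇒ joint angles (θ0=90°, θ1=270°, θ2=0°)
t=2 rotate(1, 90) ⇒ joint angles (θ0=90°, θ1=0°, θ2=0°)
t=3 rotate(1, 180) ⇒ joint angles (θ0=90°, θ1=180°, θ2=0°)
t=4 rotate(2, -90) ⇒ joint angles (θ0=90°, θ1=180°, θ2=270°)
shorter routes all fall short; 4 is best.

rotate(0, 90), rotate(1, 90), rotate(1, 180), rotate(2, -90)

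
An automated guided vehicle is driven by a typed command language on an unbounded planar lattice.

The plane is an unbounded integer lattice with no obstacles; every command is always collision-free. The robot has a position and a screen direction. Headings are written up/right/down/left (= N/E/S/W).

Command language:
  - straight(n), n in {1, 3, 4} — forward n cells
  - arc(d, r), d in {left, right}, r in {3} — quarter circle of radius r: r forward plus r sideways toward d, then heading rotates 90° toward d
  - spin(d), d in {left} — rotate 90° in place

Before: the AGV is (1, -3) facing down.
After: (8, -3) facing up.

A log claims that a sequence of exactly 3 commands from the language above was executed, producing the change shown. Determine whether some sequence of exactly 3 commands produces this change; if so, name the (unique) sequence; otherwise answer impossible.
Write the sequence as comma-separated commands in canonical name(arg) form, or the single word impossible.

key: position moved to (8,-3) AND the heading swung to N — translation plus rotation needed
t0: (1, -3) facing down
t=1 arc(left, 3) ⇒ (4, -6) facing right
t=2 straight(1) ⇒ (5, -6) facing right
t=3 arc(left, 3) ⇒ (8, -3) facing up
no rival 3-sequence matches.

arc(left, 3), straight(1), arc(left, 3)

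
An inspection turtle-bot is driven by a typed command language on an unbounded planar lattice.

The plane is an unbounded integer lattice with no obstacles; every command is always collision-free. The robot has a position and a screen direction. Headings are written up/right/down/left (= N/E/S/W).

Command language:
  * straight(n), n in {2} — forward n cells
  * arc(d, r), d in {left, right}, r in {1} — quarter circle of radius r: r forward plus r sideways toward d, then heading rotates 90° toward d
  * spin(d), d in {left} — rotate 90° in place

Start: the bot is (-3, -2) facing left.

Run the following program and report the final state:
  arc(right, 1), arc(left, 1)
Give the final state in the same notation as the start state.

start: (-3, -2) facing left
[1] after arc(right, 1): (-4, -1) facing up
[2] after arc(left, 1): (-5, 0) facing left

(-5, 0) facing left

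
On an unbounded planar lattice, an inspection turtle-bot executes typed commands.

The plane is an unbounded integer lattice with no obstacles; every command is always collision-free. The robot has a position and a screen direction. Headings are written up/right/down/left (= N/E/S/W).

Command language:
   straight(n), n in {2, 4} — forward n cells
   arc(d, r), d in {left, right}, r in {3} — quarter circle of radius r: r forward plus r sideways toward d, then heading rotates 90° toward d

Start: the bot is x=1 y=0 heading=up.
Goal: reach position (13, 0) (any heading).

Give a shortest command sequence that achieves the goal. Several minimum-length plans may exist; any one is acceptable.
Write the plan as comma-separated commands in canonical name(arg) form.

start: x=1 y=0 heading=up
[1] after arc(right, 3): x=4 y=3 heading=right
[2] after arc(right, 3): x=7 y=0 heading=down
[3] after arc(left, 3): x=10 y=-3 heading=right
[4] after arc(left, 3): x=13 y=0 heading=up
minimal: 4 command(s), checked below 4.

arc(right, 3), arc(right, 3), arc(left, 3), arc(left, 3)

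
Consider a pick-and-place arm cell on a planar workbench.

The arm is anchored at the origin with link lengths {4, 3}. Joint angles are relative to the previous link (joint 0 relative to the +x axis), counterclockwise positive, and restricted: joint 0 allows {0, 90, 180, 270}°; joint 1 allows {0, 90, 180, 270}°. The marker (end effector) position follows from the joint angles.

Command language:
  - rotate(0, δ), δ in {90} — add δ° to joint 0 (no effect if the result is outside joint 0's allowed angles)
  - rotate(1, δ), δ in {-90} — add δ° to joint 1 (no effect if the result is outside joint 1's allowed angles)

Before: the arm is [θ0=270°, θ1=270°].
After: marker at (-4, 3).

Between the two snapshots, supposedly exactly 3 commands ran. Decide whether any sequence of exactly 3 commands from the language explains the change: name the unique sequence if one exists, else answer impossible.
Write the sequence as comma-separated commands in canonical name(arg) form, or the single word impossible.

rotate(0, 90), rotate(0, 90), rotate(0, 90)

from: [θ0=270°, θ1=270°]
1. rotate(0, 90) → [θ0=0°, θ1=270°]
2. rotate(0, 90) → [θ0=90°, θ1=270°]
3. rotate(0, 90) → [θ0=180°, θ1=270°]
no rival 3-sequence matches.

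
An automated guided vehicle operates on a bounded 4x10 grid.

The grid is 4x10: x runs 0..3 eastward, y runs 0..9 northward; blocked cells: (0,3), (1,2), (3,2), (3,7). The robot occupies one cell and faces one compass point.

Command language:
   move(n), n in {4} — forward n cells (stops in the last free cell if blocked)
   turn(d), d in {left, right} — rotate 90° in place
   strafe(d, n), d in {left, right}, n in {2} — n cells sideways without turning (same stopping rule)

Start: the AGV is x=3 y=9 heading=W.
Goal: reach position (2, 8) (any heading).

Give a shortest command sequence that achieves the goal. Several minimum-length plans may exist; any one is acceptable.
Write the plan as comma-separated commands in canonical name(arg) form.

strafe(left, 2), move(4), turn(left), strafe(left, 2)

t0: x=3 y=9 heading=W
step 1 (strafe(left, 2)): x=3 y=8 heading=W
step 2 (move(4)): x=0 y=8 heading=W
step 3 (turn(left)): x=0 y=8 heading=S
step 4 (strafe(left, 2)): x=2 y=8 heading=S
nothing shorter than 4 reaches the goal.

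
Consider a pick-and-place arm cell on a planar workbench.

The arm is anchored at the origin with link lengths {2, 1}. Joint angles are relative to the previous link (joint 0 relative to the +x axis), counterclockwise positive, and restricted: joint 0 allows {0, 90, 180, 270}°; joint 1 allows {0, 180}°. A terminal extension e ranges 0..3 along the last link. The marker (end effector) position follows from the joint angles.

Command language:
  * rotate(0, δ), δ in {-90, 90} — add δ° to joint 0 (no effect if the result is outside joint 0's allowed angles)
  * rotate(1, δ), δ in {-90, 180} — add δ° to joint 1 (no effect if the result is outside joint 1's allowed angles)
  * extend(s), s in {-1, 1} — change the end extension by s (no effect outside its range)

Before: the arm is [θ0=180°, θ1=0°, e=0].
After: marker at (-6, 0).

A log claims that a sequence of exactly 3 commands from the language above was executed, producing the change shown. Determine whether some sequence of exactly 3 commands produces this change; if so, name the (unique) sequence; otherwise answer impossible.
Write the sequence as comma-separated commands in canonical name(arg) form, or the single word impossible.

t0: [θ0=180°, θ1=0°, e=0]
step 1 (extend(1)): [θ0=180°, θ1=0°, e=1]
step 2 (extend(1)): [θ0=180°, θ1=0°, e=2]
step 3 (extend(1)): [θ0=180°, θ1=0°, e=3]
no other 3-command option fits: unique.

extend(1), extend(1), extend(1)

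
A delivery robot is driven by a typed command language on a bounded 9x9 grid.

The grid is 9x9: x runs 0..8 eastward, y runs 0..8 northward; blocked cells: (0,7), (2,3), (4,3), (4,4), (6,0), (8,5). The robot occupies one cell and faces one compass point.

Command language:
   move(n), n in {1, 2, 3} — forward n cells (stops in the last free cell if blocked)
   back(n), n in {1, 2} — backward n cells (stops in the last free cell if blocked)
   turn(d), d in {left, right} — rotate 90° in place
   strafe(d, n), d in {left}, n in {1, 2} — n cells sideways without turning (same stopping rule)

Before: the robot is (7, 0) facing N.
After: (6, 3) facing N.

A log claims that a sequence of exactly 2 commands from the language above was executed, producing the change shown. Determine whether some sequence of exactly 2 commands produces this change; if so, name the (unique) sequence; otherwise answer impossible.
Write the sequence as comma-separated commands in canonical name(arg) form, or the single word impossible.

move(3), strafe(left, 1)

key: heading stays N — no command in the sequence turns
t0: (7, 0) facing N
1. move(3) → (7, 3) facing N
2. strafe(left, 1) → (6, 3) facing N
no other 2-command option fits: unique.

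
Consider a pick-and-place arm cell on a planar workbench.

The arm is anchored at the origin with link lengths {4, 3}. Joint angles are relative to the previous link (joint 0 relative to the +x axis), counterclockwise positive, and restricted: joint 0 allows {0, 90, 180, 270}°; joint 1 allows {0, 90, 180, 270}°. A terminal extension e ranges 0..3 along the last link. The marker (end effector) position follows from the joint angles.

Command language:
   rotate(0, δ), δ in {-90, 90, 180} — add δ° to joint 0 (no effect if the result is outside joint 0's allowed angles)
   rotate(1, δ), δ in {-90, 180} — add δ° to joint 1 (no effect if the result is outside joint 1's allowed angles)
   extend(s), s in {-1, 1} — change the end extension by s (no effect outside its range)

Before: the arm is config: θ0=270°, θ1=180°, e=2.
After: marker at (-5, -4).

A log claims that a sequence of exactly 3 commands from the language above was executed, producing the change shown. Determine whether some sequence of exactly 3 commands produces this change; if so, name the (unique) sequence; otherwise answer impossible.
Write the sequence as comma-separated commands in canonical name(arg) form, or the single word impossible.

rotate(1, -90), rotate(1, -90), rotate(1, -90)

start: config: θ0=270°, θ1=180°, e=2
1. rotate(1, -90) → config: θ0=270°, θ1=90°, e=2
2. rotate(1, -90) → config: θ0=270°, θ1=0°, e=2
3. rotate(1, -90) → config: θ0=270°, θ1=270°, e=2
uniquely the one of 343 3-step routes that fits.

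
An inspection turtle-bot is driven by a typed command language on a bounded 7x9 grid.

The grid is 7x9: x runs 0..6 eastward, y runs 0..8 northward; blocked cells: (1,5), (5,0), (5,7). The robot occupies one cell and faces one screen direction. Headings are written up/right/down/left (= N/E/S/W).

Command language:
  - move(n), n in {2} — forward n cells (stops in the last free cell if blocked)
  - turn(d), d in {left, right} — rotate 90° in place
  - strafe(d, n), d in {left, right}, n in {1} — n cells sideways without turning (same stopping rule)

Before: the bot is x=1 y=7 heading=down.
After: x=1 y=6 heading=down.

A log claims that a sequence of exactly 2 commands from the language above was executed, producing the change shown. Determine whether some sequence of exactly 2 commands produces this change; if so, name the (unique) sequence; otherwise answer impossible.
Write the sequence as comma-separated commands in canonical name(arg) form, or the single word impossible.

key: the first move(2) is stopped early by the blocked cell at (1,5)
from: x=1 y=7 heading=down
[1] after move(2): x=1 y=6 heading=down
[2] after move(2): x=1 y=6 heading=down
uniquely the one of 25 2-step routes that fits.

move(2), move(2)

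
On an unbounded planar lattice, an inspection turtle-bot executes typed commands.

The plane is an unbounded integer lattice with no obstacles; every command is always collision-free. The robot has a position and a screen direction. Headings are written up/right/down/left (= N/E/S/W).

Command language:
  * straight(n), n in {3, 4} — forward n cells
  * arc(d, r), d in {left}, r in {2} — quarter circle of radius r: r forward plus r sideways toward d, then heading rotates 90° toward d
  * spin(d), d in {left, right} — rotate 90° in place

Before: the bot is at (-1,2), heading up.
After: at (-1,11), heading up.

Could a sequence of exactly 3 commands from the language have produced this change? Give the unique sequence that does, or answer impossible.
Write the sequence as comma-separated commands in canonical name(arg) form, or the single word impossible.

key: still facing N at the end — nothing in the sequence rotates
from: at (-1,2), heading up
t=1 straight(3) ⇒ at (-1,5), heading up
t=2 straight(3) ⇒ at (-1,8), heading up
t=3 straight(3) ⇒ at (-1,11), heading up
no other 3-command option fits: unique.

straight(3), straight(3), straight(3)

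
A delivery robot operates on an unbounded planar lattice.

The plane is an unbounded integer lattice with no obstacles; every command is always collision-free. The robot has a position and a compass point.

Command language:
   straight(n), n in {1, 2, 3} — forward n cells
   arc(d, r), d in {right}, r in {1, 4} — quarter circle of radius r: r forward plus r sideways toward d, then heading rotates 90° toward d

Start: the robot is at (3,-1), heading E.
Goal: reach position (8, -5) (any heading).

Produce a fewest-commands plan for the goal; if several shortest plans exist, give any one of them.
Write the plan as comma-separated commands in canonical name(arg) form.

straight(1), arc(right, 4)

start: at (3,-1), heading E
step 1 (straight(1)): at (4,-1), heading E
step 2 (arc(right, 4)): at (8,-5), heading S
no 1-step plan works, so 2 is optimal.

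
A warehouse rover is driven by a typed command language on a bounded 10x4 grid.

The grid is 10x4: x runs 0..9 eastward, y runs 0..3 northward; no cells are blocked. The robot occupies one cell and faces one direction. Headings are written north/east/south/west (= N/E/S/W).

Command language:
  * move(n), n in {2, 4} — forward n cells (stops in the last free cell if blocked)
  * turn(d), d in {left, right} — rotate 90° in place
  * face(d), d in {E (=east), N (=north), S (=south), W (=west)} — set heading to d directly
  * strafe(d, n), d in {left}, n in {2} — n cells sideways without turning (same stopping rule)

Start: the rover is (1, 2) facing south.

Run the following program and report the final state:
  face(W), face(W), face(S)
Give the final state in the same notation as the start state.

initial: (1, 2) facing south
1. face(W) → (1, 2) facing west
2. face(W) → (1, 2) facing west
3. face(S) → (1, 2) facing south

(1, 2) facing south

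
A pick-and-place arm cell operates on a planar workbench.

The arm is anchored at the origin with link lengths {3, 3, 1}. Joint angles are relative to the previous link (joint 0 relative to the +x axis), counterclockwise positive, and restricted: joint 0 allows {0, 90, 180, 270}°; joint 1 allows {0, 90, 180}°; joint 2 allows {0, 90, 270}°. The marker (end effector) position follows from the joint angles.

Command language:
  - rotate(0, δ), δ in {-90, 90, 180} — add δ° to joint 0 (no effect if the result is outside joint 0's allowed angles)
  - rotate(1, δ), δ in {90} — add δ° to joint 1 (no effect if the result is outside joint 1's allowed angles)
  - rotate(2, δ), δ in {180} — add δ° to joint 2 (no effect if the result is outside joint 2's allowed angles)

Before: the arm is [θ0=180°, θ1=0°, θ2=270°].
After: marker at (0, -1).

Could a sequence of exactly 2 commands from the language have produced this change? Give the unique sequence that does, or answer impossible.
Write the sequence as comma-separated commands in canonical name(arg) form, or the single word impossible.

begin: [θ0=180°, θ1=0°, θ2=270°]
[1] after rotate(1, 90): [θ0=180°, θ1=90°, θ2=270°]
[2] after rotate(1, 90): [θ0=180°, θ1=180°, θ2=270°]
no other 2-command option fits: unique.

rotate(1, 90), rotate(1, 90)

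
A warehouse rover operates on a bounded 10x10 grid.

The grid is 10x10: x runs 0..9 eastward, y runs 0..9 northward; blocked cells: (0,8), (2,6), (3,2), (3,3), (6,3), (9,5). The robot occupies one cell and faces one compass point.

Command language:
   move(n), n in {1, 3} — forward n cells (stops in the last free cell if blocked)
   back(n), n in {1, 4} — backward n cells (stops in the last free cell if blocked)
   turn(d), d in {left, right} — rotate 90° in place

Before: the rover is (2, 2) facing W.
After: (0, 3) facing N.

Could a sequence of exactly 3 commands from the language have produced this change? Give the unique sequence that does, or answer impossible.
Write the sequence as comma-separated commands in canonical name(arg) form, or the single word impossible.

key: position moved to (0,3) AND the heading swung to N — translation plus rotation needed
initial: (2, 2) facing W
step 1 (move(3)): (0, 2) facing W
step 2 (turn(right)): (0, 2) facing N
step 3 (move(1)): (0, 3) facing N
all 216 alternatives checked — unique.

move(3), turn(right), move(1)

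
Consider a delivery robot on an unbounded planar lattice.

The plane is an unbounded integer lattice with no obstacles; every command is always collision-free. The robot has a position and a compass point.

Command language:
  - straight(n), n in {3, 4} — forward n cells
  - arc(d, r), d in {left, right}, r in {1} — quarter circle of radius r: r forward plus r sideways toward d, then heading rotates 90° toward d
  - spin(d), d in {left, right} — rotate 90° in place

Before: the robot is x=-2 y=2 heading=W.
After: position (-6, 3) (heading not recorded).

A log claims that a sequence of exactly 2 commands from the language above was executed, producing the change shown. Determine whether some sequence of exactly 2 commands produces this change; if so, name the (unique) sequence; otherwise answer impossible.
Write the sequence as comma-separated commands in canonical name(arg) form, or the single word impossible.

straight(3), arc(right, 1)

key: running arc(right, 1) before straight(3) would end elsewhere — order is forced
t0: x=-2 y=2 heading=W
1. straight(3) → x=-5 y=2 heading=W
2. arc(right, 1) → x=-6 y=3 heading=N
no other 2-command option fits: unique.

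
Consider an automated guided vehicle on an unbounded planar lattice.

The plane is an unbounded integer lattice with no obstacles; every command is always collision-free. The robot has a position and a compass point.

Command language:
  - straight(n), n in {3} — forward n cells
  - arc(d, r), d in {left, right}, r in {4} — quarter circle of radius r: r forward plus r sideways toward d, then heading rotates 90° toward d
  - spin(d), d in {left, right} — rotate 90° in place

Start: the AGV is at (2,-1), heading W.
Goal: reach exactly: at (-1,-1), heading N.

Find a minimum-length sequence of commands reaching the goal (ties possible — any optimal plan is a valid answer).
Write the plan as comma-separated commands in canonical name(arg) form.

straight(3), spin(right)

t0: at (2,-1), heading W
1. straight(3) → at (-1,-1), heading W
2. spin(right) → at (-1,-1), heading N
minimal: 2 command(s), checked below 2.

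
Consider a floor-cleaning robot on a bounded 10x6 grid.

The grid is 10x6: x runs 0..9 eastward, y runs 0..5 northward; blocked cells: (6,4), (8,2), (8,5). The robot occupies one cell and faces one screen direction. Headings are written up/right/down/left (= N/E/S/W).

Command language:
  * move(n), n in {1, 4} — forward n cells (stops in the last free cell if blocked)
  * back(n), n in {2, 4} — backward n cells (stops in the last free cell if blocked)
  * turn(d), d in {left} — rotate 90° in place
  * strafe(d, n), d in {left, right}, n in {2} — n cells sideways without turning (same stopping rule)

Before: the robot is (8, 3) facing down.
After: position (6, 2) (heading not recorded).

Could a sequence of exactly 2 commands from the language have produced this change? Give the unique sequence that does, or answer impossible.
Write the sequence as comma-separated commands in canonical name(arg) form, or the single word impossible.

strafe(right, 2), move(1)

key: order matters: swapping strafe(right, 2) and move(1) lands elsewhere
begin: (8, 3) facing down
[1] after strafe(right, 2): (6, 3) facing down
[2] after move(1): (6, 2) facing down
uniquely the one of 49 2-step routes that fits.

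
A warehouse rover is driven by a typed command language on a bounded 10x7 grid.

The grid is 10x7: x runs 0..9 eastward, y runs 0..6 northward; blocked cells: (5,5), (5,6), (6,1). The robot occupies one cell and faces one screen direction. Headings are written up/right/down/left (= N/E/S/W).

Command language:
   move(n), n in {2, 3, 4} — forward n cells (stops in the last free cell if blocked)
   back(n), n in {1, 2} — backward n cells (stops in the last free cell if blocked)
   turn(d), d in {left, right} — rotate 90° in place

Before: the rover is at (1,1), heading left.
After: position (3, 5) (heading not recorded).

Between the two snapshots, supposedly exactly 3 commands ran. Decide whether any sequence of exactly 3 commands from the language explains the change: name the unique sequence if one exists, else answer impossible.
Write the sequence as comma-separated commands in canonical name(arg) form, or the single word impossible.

key: order matters: swapping back(2) and move(4) lands elsewhere
t0: at (1,1), heading left
step 1 (back(2)): at (3,1), heading left
step 2 (turn(right)): at (3,1), heading up
step 3 (move(4)): at (3,5), heading up
no other 3-command option fits: unique.

back(2), turn(right), move(4)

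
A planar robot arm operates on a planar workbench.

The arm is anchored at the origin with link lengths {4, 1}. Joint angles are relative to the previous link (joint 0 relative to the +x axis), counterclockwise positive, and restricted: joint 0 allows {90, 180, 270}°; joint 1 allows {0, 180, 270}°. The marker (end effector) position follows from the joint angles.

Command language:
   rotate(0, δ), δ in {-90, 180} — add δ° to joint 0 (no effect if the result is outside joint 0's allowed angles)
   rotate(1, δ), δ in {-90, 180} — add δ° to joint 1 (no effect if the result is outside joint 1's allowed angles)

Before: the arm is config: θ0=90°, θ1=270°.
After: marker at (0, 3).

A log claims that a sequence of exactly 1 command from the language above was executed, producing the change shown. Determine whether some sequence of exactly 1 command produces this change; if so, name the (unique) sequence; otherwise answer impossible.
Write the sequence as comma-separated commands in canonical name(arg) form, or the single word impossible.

rotate(1, -90)

initial: config: θ0=90°, θ1=270°
step 1 (rotate(1, -90)): config: θ0=90°, θ1=180°
no other 1-command option fits: unique.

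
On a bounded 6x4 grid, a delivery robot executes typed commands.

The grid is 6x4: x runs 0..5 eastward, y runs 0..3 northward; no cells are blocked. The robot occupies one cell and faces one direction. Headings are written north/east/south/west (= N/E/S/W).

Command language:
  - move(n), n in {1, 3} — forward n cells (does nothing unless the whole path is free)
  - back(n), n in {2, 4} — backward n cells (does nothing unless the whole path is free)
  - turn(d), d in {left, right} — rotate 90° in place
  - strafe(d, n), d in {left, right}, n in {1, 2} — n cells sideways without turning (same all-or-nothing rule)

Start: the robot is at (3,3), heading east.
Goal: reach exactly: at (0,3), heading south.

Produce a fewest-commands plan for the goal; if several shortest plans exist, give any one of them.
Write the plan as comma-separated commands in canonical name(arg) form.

move(1), back(4), turn(right)

initial: at (3,3), heading east
[1] after move(1): at (4,3), heading east
[2] after back(4): at (0,3), heading east
[3] after turn(right): at (0,3), heading south
shorter routes all fall short; 3 is best.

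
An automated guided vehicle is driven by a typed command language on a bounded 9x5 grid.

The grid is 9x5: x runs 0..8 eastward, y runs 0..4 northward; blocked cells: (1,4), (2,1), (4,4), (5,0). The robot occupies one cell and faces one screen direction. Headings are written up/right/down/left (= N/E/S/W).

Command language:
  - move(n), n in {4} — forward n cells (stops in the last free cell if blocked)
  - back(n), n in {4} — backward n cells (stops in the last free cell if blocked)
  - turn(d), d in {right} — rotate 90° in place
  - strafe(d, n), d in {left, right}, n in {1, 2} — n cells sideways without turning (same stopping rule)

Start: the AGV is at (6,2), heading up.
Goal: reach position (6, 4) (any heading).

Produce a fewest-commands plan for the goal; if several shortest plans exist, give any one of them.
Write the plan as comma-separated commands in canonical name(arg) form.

move(4)

t0: at (6,2), heading up
t=1 move(4) ⇒ at (6,4), heading up
minimal: 1 command(s), checked below 1.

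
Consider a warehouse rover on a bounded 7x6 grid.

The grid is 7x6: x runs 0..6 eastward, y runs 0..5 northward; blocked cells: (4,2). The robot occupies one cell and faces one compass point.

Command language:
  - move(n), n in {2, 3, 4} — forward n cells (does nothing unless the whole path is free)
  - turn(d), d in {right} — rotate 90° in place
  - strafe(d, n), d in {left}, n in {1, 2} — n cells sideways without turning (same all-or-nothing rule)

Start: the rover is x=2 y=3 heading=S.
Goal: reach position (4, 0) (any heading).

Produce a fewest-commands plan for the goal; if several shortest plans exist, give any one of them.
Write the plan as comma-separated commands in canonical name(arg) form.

start: x=2 y=3 heading=S
t=1 move(3) ⇒ x=2 y=0 heading=S
t=2 strafe(left, 2) ⇒ x=4 y=0 heading=S
minimal: 2 command(s), checked below 2.

move(3), strafe(left, 2)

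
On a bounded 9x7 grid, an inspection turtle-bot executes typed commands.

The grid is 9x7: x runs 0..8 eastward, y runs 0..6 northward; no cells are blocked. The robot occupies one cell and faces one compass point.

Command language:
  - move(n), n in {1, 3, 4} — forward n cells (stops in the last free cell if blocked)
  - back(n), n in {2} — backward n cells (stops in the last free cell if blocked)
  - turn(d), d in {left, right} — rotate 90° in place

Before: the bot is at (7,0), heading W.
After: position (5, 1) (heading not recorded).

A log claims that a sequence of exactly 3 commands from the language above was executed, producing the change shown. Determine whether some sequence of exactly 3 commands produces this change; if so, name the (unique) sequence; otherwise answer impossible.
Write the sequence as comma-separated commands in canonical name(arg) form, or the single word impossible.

impossible

all 216 sequences checked — none match.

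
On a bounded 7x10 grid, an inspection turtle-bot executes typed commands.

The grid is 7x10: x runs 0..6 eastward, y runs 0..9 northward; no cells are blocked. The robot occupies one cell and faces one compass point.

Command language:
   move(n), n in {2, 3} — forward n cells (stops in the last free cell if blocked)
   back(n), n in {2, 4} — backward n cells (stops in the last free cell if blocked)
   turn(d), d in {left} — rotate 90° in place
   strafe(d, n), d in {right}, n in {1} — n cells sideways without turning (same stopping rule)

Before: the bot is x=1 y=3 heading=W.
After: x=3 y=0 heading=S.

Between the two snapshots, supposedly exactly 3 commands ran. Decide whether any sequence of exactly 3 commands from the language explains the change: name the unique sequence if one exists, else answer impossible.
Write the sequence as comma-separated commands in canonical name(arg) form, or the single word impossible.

back(2), turn(left), move(3)

key: order matters: swapping back(2) and move(3) lands elsewhere
begin: x=1 y=3 heading=W
[1] after back(2): x=3 y=3 heading=W
[2] after turn(left): x=3 y=3 heading=S
[3] after move(3): x=3 y=0 heading=S
all 216 alternatives checked — unique.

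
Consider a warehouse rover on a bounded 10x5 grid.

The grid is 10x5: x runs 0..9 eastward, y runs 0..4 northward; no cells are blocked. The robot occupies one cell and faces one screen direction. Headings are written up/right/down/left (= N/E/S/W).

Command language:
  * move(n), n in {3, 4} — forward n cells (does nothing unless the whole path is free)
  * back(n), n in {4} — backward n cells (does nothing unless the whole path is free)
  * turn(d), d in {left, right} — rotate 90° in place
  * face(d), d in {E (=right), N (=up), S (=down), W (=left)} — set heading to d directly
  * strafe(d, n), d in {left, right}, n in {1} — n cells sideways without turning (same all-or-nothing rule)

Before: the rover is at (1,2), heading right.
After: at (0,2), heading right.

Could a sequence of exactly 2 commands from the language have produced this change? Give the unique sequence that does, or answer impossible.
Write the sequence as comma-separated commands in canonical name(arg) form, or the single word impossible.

move(3), back(4)

key: order matters: swapping move(3) and back(4) lands elsewhere
initial: at (1,2), heading right
1. move(3) → at (4,2), heading right
2. back(4) → at (0,2), heading right
no rival 2-sequence matches.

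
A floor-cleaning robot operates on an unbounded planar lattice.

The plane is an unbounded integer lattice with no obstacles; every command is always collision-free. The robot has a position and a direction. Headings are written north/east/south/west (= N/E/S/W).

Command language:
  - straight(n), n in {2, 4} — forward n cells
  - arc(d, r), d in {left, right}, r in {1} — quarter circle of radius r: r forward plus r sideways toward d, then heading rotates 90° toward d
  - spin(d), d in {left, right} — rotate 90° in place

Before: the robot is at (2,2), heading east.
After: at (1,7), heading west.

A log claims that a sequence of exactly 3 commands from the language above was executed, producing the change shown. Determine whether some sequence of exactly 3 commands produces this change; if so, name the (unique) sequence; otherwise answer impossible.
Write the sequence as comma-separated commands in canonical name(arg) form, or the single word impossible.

spin(left), straight(4), arc(left, 1)

key: cell and facing (now W) both changed — the 3 commands mix motion and turning
t0: at (2,2), heading east
1. spin(left) → at (2,2), heading north
2. straight(4) → at (2,6), heading north
3. arc(left, 1) → at (1,7), heading west
no rival 3-sequence matches.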